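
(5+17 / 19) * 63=7056 / 19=371.37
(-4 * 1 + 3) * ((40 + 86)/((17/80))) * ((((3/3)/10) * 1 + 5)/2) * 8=-12096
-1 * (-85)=85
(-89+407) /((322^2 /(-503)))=-79977 /51842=-1.54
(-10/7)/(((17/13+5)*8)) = -65/2296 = -0.03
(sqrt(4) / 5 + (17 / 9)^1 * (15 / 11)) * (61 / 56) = 29951 / 9240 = 3.24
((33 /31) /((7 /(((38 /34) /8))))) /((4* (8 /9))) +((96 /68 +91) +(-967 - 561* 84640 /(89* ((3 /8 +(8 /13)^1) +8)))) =-5061306886701 /84050176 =-60217.68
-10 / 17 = -0.59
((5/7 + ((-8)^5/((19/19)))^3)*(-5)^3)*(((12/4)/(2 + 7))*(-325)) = -3335185270920465625/7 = -476455038702923660.71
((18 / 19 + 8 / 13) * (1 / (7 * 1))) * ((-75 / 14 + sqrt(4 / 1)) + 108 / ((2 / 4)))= 44197 / 931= 47.47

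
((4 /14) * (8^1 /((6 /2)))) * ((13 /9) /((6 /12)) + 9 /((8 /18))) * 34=16184 /27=599.41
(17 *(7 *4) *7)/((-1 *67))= -3332/67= -49.73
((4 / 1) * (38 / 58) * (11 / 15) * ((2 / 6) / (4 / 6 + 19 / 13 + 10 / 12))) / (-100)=-0.00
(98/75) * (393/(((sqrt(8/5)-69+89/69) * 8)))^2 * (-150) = -2458592712303098805/23805546684856448-907447100785785 * sqrt(10)/743923333901764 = -107.14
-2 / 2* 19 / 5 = -19 / 5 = -3.80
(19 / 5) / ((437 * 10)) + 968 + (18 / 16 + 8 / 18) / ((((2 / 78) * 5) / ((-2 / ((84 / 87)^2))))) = 5094423169 / 5409600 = 941.74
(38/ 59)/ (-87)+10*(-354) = -18170858/ 5133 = -3540.01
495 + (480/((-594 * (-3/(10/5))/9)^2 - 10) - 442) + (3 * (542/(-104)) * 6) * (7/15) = 11801809/1272830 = 9.27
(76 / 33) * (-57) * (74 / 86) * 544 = -29064832 / 473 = -61447.85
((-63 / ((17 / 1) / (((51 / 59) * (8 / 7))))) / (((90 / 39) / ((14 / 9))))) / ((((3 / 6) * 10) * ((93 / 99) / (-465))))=72072 / 295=244.31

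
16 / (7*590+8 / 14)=56 / 14457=0.00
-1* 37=-37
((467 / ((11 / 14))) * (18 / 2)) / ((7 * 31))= 8406 / 341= 24.65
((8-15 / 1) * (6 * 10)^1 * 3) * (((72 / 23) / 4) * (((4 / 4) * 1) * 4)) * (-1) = 90720 / 23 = 3944.35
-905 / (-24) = 905 / 24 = 37.71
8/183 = 0.04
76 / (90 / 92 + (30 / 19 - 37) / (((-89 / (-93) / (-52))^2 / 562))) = -526144504 / 406894471046361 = -0.00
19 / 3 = 6.33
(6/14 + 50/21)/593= 0.00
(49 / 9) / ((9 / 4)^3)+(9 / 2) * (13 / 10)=830357 / 131220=6.33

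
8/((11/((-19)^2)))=2888/11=262.55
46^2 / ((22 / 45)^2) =1071225 / 121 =8853.10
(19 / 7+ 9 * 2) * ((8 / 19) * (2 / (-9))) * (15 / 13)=-11600 / 5187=-2.24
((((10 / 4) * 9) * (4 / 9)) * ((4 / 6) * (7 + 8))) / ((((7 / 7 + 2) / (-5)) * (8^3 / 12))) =-125 / 32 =-3.91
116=116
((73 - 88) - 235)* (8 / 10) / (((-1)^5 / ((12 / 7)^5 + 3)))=59850600 / 16807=3561.05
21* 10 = 210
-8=-8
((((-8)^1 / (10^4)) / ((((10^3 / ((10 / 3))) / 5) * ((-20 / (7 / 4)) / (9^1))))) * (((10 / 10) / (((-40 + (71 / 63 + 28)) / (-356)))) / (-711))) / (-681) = 4361 / 6142052500000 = 0.00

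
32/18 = 1.78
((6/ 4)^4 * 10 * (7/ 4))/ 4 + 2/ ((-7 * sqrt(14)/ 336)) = 2835/ 128-48 * sqrt(14)/ 7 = -3.51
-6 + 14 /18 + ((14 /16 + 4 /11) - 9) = -10283 /792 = -12.98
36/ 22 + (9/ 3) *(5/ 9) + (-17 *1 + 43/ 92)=-40165/ 3036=-13.23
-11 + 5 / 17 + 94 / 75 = -12052 / 1275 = -9.45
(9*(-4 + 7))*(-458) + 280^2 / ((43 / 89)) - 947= 6405141 / 43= 148956.77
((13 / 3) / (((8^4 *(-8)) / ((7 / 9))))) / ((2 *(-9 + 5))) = 91 / 7077888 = 0.00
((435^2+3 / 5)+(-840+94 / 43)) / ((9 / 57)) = 769564106 / 645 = 1193122.64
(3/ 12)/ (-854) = -1/ 3416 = -0.00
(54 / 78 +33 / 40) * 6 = 2367 / 260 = 9.10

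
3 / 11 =0.27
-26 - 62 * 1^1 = -88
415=415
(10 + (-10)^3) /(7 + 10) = -58.24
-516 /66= -86 /11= -7.82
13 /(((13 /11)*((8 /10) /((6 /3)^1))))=55 /2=27.50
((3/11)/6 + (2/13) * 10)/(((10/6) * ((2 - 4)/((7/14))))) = -0.24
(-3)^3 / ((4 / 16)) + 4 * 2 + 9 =-91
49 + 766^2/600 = 154039/150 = 1026.93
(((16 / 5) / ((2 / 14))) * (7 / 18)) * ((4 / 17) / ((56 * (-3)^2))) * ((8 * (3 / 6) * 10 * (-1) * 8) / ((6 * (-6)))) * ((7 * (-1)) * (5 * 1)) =-15680 / 12393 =-1.27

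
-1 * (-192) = 192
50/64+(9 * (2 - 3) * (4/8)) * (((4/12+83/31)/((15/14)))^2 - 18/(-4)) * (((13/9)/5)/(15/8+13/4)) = -1206725867/510636960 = -2.36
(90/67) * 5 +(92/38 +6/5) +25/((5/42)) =220.34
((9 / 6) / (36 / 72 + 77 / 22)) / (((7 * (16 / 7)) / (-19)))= -57 / 128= -0.45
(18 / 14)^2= 81 / 49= 1.65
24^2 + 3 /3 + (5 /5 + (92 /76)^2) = 209187 /361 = 579.47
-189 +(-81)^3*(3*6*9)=-86093631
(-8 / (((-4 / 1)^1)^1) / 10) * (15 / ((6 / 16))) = 8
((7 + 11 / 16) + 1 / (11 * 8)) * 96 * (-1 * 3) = -24390 / 11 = -2217.27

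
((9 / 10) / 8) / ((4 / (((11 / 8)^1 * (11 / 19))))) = 1089 / 48640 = 0.02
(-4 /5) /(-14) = 2 /35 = 0.06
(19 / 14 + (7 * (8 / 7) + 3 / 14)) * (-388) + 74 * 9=-21334 / 7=-3047.71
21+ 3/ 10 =213/ 10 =21.30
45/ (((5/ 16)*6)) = 24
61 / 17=3.59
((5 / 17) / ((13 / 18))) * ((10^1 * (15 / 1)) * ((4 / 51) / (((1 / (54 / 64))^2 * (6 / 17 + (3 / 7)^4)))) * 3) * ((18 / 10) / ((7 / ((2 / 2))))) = 506345175 / 74411584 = 6.80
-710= -710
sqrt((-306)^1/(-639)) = sqrt(2414)/71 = 0.69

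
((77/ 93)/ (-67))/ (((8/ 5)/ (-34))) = 0.26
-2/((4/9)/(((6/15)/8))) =-0.22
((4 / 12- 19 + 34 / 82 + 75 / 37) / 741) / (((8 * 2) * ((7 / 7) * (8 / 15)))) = -1775 / 691752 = -0.00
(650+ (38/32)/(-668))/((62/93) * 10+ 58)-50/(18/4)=-19773313/18661248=-1.06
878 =878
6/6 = 1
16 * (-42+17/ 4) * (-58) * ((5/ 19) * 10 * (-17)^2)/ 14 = 253106200/ 133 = 1903054.14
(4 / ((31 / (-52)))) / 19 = -208 / 589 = -0.35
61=61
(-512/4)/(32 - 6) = -64/13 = -4.92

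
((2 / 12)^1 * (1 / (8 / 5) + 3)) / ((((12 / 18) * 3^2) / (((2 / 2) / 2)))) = 29 / 576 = 0.05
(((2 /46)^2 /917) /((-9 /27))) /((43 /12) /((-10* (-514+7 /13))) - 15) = 2403000 /5828121228013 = 0.00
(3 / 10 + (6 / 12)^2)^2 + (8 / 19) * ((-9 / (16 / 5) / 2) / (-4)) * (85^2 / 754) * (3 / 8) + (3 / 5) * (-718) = -19710998617 / 45843200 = -429.97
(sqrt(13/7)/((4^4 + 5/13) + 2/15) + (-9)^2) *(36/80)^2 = 3159 *sqrt(91)/28011760 + 6561/400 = 16.40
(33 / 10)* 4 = 13.20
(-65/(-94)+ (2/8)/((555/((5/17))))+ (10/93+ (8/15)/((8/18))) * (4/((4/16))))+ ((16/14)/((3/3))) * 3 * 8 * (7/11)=7876594087/201619660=39.07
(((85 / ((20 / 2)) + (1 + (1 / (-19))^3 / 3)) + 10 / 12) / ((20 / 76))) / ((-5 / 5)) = -70876 / 1805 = -39.27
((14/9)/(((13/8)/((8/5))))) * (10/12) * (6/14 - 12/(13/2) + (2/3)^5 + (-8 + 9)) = -0.36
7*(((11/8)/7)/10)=11/80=0.14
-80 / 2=-40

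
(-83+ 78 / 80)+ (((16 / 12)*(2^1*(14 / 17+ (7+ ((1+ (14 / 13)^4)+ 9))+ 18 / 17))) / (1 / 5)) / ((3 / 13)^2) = 15459334349 / 3102840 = 4982.32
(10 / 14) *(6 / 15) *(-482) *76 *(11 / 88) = -9158 / 7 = -1308.29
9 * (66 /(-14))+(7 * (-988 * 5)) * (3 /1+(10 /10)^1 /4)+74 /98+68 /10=-27542869 /245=-112419.87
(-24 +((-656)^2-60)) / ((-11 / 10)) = -4302520 / 11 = -391138.18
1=1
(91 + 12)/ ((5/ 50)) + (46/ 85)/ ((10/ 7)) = 437911/ 425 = 1030.38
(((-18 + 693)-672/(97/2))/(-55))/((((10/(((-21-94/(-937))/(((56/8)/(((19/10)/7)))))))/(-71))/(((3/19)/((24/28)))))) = -89167293483/6998453000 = -12.74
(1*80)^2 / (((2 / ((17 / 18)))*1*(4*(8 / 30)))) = 8500 / 3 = 2833.33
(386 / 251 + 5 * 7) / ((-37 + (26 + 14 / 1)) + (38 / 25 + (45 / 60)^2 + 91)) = 1222800 / 3215561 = 0.38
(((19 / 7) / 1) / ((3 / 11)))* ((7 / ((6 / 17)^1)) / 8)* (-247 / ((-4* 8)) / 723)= 877591 / 3331584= 0.26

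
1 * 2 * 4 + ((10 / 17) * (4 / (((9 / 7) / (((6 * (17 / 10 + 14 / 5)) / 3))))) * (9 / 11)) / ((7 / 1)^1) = 1856 / 187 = 9.93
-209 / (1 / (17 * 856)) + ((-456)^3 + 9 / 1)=-97860175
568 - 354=214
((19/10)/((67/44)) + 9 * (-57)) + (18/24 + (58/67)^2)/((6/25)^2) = -1569889801/3232080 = -485.72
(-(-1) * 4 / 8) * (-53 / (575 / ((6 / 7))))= -159 / 4025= -0.04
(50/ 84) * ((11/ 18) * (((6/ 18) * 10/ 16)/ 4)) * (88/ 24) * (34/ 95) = 51425/ 2068416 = 0.02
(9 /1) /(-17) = -9 /17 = -0.53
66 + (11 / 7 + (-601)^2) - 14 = 2528782 / 7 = 361254.57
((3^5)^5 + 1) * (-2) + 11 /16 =-27113235502197 /16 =-1694577218887.31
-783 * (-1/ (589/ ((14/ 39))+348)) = 3654/ 9281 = 0.39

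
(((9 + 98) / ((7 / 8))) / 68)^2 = 45796 / 14161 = 3.23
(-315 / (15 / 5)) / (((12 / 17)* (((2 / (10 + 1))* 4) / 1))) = -6545 / 32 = -204.53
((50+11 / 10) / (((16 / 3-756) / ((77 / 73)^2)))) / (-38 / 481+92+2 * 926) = -59888829 / 1537145342960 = -0.00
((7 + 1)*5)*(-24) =-960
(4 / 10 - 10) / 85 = -0.11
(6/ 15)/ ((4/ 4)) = 2/ 5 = 0.40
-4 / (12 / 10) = -10 / 3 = -3.33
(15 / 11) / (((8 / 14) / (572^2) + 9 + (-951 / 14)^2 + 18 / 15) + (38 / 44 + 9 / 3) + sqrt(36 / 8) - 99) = 620113509068603550 / 2059723063538537362879 - 205364864454750 * sqrt(2) / 2059723063538537362879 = 0.00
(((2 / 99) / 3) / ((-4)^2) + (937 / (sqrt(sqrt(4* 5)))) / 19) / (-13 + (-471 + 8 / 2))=-937* sqrt(2)* 5^(3 / 4) / 91200 -1 / 1140480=-0.05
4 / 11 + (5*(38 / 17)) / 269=20382 / 50303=0.41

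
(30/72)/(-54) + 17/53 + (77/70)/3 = 116719/171720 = 0.68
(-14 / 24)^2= 49 / 144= 0.34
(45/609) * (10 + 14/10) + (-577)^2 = 67584758/203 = 332929.84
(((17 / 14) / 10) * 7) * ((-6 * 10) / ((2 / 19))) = -969 / 2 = -484.50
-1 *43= -43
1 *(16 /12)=1.33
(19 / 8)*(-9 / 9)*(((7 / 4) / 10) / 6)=-133 / 1920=-0.07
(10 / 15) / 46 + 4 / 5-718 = -247429 / 345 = -717.19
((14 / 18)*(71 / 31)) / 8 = 497 / 2232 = 0.22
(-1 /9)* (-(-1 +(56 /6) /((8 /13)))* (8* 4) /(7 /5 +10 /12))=13600 /603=22.55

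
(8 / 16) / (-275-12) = -1 / 574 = -0.00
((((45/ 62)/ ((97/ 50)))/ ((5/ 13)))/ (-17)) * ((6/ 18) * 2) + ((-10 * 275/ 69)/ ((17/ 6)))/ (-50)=285920/ 1175737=0.24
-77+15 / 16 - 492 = -9089 / 16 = -568.06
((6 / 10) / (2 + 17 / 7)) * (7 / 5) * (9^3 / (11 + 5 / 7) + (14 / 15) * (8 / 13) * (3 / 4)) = 49096677 / 4130750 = 11.89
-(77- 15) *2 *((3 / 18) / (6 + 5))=-62 / 33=-1.88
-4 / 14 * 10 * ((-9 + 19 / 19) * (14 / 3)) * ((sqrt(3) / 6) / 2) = 80 * sqrt(3) / 9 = 15.40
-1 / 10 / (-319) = 1 / 3190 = 0.00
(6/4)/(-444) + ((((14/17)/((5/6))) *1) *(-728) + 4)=-18000437/25160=-715.44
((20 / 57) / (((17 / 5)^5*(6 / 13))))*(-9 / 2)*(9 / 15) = -121875 / 26977283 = -0.00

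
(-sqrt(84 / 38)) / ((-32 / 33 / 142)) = 2343 * sqrt(798) / 304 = 217.72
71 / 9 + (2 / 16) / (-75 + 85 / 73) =3060863 / 388080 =7.89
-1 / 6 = -0.17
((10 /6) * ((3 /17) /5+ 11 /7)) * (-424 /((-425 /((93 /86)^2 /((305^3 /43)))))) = 292151688 /61702656903125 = 0.00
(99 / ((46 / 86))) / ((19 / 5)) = 21285 / 437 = 48.71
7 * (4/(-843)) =-28/843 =-0.03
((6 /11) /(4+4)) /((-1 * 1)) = -0.07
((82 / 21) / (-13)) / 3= -82 / 819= -0.10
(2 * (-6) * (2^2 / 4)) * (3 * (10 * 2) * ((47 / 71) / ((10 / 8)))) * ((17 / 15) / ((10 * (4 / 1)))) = -19176 / 1775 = -10.80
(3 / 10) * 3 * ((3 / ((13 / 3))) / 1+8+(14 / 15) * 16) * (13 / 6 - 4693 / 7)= -9946513 / 700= -14209.30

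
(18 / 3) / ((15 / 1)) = 2 / 5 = 0.40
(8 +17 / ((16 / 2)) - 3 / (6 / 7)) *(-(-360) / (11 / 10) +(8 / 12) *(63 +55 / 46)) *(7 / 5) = 104207593 / 30360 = 3432.40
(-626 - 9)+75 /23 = -14530 /23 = -631.74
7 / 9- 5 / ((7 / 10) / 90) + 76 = -35663 / 63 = -566.08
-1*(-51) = 51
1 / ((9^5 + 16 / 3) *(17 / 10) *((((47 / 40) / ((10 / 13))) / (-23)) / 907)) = -250332000 / 1840192081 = -0.14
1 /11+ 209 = 2300 /11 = 209.09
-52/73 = -0.71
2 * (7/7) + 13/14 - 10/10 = 27/14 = 1.93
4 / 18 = 2 / 9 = 0.22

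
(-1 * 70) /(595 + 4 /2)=-70 /597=-0.12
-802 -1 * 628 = -1430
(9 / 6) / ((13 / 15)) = 45 / 26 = 1.73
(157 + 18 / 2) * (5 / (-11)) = -830 / 11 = -75.45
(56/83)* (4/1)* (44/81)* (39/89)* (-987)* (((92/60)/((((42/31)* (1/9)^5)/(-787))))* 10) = 2463392958009984/7387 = 333476777854.34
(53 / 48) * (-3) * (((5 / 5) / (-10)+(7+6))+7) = -10547 / 160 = -65.92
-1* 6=-6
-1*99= -99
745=745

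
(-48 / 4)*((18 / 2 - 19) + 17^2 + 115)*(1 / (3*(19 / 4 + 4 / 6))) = -18912 / 65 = -290.95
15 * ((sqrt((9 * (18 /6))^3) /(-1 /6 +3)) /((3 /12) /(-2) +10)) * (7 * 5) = 2041200 * sqrt(3) /1343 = 2632.51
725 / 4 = 181.25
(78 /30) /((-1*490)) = -13 /2450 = -0.01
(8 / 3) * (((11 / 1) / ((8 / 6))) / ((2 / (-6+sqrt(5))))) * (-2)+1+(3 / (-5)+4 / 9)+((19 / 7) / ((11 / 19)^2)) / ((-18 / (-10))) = 581649 / 4235 - 22 * sqrt(5) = 88.15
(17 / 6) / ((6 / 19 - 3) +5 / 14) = -2261 / 1857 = -1.22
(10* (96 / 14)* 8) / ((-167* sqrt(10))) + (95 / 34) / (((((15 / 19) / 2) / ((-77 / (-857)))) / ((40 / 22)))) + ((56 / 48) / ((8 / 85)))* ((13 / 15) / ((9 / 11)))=269753953 / 18881424 - 384* sqrt(10) / 1169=13.25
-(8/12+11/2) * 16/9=-296/27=-10.96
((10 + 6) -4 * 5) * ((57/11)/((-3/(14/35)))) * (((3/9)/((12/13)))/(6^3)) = 247/53460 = 0.00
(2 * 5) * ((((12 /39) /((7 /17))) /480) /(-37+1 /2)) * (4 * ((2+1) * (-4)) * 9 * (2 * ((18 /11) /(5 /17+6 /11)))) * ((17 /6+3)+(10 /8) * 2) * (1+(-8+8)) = 6242400 /1042951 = 5.99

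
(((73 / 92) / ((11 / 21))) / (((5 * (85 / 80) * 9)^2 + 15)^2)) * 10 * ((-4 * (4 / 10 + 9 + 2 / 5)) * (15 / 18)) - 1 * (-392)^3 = 1057633398304073970176 / 17558077255785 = 60236288.00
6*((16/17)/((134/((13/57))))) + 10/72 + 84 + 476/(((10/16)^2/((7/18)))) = 3622917287/6492300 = 558.03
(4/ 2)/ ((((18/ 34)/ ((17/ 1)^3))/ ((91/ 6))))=7600411/ 27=281496.70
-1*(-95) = 95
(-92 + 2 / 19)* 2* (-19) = 3492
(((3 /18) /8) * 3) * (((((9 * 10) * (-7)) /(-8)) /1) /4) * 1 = 1.23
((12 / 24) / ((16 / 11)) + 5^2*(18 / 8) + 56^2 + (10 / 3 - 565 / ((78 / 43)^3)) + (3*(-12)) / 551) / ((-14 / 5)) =-16217926041995 / 14642776512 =-1107.57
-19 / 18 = -1.06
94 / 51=1.84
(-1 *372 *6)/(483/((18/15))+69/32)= -71424/12949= -5.52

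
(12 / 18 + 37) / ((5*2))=113 / 30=3.77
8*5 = 40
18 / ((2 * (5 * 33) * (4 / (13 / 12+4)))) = 61 / 880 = 0.07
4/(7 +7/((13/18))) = 52/217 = 0.24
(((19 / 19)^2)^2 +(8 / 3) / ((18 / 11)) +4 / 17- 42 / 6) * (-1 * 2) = 3796 / 459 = 8.27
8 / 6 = 4 / 3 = 1.33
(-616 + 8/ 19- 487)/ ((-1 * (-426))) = -6983/ 2698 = -2.59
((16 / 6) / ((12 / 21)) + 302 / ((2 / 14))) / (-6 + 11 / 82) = -521192 / 1443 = -361.19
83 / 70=1.19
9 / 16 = 0.56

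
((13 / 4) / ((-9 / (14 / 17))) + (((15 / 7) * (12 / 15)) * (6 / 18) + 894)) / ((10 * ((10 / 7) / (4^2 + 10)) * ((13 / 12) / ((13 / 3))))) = 4980391 / 765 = 6510.32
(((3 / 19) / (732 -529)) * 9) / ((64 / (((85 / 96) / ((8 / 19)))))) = 765 / 3325952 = 0.00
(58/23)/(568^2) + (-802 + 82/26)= -38530177383/48232288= -798.85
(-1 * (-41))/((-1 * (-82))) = 1/2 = 0.50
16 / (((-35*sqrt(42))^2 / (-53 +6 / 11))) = -4616 / 282975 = -0.02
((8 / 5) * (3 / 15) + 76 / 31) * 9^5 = 126837252 / 775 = 163660.97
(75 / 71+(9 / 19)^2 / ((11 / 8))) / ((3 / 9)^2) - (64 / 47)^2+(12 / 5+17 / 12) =483477768421 / 37368460140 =12.94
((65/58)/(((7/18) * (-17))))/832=-45/220864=-0.00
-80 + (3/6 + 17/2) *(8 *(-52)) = -3824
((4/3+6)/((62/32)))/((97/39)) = 4576/3007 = 1.52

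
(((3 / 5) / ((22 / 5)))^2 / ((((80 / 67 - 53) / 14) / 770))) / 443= -49245 / 5638061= -0.01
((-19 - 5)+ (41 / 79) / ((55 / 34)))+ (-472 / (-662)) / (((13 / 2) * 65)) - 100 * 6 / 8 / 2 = -29738981197 / 486109910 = -61.18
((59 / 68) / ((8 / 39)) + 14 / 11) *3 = 98781 / 5984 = 16.51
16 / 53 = 0.30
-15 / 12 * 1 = -5 / 4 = -1.25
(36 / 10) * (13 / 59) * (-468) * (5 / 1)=-109512 / 59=-1856.14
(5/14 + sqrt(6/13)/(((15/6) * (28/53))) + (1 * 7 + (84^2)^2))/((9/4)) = 106 * sqrt(78)/4095 + 1394040014/63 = 22127619.50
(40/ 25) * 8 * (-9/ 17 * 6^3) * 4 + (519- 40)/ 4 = -1949941/ 340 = -5735.12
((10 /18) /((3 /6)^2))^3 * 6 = 16000 /243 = 65.84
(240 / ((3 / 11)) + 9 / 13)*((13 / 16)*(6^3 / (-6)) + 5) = -1110553 / 52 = -21356.79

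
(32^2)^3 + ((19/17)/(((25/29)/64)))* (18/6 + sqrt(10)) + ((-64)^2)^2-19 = 35264* sqrt(10)/425 + 463470689717/425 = 1090519532.31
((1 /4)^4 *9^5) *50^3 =922640625 /32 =28832519.53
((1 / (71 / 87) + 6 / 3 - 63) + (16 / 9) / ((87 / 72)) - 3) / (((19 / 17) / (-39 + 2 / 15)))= 3753008281 / 1760445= 2131.85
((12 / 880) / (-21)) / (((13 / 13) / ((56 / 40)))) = -1 / 1100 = -0.00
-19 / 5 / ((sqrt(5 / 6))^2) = -114 / 25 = -4.56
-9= -9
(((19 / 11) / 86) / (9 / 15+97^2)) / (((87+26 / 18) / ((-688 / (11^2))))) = -855 / 6230778356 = -0.00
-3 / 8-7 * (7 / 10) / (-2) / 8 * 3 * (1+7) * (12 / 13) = 3333 / 520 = 6.41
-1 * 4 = -4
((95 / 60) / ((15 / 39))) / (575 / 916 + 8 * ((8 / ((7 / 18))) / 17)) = 0.40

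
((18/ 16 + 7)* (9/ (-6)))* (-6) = 585/ 8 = 73.12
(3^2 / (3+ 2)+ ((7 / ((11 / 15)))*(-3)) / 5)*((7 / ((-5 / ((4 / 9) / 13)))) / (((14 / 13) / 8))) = 384 / 275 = 1.40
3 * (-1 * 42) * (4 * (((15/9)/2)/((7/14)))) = -840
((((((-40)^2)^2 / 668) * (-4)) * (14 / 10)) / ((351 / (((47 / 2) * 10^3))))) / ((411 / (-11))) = 926464000000 / 24091587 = 38455.91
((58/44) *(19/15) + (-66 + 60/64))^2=28008365449/6969600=4018.65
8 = 8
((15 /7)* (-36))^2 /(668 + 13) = 97200 /11123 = 8.74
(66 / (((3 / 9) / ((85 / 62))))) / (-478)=-8415 / 14818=-0.57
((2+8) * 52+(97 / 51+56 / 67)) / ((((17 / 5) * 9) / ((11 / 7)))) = 98240725 / 3659607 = 26.84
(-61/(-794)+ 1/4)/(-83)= -519/131804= -0.00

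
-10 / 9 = -1.11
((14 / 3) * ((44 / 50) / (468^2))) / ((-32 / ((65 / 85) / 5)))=-77 / 859248000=-0.00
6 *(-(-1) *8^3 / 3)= 1024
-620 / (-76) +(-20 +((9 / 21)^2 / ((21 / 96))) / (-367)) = -11.84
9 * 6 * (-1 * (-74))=3996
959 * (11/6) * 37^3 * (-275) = -146943086675/6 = -24490514445.83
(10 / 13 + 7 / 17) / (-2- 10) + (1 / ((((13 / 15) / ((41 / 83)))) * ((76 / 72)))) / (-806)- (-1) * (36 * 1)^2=728049320007 / 561809404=1295.90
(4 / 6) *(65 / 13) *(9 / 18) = 5 / 3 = 1.67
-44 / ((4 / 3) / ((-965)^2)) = -30730425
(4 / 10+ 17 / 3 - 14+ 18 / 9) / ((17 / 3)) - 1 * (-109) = 9176 / 85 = 107.95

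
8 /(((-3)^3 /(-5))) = 40 /27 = 1.48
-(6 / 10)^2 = -9 / 25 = -0.36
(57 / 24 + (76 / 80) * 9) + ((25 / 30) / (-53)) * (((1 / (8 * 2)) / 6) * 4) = 416873 / 38160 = 10.92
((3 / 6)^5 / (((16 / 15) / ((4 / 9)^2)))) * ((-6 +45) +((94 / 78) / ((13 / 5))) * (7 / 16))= 1590065 / 7008768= 0.23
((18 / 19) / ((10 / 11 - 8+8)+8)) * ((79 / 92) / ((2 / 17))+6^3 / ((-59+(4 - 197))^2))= 6517929 / 8393896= 0.78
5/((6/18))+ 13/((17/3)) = 294/17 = 17.29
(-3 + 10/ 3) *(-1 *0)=0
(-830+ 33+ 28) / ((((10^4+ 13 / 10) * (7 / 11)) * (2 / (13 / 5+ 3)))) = -33836 / 100013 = -0.34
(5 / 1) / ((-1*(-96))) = 0.05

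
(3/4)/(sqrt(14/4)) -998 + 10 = -987.60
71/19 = 3.74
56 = 56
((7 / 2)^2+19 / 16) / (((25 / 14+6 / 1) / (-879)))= -1322895 / 872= -1517.08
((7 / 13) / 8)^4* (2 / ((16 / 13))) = 2401 / 71991296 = 0.00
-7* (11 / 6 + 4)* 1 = -245 / 6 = -40.83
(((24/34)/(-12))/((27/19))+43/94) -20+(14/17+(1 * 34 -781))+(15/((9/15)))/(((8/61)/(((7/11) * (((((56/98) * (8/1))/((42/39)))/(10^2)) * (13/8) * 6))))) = -9508977521/13288968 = -715.55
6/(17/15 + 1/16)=1440/287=5.02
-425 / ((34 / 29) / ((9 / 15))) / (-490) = 0.44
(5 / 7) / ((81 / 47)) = 235 / 567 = 0.41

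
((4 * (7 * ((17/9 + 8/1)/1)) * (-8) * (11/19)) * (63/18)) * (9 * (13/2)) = -4988984/19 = -262578.11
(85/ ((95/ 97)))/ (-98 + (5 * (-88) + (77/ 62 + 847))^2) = 6338756/ 12165130171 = 0.00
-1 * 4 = -4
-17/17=-1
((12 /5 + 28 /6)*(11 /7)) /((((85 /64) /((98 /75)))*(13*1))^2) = 6552584192 /103023984375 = 0.06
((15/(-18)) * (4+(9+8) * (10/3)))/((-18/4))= 910/81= 11.23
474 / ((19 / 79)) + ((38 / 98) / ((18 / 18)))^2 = 89914705 / 45619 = 1970.99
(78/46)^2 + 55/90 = 33197/9522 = 3.49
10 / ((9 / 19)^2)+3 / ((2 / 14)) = 5311 / 81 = 65.57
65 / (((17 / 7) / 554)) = 252070 / 17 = 14827.65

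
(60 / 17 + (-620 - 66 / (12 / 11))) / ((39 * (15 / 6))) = -6.94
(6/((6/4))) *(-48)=-192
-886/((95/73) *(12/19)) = -1077.97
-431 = -431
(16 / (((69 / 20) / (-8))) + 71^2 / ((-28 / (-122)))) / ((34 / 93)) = 656633599 / 10948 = 59977.49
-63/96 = -21/32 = -0.66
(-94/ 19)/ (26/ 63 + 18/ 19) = -2961/ 814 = -3.64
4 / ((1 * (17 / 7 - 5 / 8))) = 2.22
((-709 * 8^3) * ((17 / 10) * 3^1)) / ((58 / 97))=-448950144 / 145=-3096207.89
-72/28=-18/7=-2.57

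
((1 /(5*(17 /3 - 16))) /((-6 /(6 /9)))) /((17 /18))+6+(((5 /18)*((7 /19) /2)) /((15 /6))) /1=5427517 /901170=6.02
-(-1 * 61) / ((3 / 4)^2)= 976 / 9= 108.44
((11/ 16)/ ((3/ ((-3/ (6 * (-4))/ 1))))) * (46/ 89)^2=5819/ 760416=0.01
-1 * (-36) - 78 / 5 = 102 / 5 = 20.40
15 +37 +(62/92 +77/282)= 171707/3243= 52.95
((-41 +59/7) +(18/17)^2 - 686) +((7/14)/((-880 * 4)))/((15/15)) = -10217872103/14241920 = -717.45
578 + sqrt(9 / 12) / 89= sqrt(3) / 178 + 578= 578.01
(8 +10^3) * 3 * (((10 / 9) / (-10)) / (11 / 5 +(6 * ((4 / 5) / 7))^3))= -14406000 / 108149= -133.21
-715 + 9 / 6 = -1427 / 2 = -713.50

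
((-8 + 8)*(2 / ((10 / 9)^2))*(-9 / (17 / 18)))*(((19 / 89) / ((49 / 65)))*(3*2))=0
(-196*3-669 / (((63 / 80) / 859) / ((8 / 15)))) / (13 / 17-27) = 208728890 / 14049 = 14857.21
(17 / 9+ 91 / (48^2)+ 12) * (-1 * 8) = -10697 / 96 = -111.43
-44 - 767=-811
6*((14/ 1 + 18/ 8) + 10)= 315/ 2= 157.50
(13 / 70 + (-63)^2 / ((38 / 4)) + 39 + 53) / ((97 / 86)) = 29165481 / 64505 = 452.14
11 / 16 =0.69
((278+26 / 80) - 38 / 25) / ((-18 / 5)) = -55361 / 720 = -76.89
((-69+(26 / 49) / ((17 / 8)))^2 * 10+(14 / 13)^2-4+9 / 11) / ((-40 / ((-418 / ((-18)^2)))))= 1158386828242541 / 759891721680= 1524.41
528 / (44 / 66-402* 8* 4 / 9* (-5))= 792 / 10721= 0.07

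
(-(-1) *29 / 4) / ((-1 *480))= -29 / 1920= -0.02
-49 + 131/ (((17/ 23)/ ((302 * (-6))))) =-5460389/ 17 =-321199.35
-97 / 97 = -1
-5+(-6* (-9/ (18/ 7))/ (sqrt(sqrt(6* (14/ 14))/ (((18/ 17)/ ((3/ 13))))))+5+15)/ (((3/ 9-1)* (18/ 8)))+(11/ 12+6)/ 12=-14* sqrt(221)* 6^(1/ 4)/ 17-2557/ 144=-36.92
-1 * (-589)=589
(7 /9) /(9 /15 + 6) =35 /297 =0.12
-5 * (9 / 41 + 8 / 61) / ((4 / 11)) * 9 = -434115 / 10004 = -43.39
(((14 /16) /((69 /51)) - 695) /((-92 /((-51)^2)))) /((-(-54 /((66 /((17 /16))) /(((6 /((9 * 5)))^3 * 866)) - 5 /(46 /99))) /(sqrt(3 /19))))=4780292161095 * sqrt(57) /12812532352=2816.81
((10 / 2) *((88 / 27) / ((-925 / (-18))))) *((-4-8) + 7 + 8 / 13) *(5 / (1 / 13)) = -3344 / 37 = -90.38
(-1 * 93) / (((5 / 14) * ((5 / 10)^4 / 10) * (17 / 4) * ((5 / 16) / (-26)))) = 69328896 / 85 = 815634.07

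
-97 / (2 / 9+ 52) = -873 / 470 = -1.86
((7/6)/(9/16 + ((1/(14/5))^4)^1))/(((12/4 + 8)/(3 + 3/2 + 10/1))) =974806/366861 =2.66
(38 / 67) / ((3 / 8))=304 / 201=1.51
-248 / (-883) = 248 / 883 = 0.28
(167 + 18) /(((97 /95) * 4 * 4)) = 17575 /1552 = 11.32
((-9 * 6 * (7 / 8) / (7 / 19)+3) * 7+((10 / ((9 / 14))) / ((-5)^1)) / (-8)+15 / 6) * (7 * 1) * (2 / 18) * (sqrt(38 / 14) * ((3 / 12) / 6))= -31459 * sqrt(133) / 7776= -46.66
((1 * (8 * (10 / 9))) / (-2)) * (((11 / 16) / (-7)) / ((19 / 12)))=110 / 399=0.28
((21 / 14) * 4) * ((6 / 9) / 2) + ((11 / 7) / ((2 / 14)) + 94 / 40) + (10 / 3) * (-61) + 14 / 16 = -22453 / 120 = -187.11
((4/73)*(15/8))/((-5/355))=-1065/146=-7.29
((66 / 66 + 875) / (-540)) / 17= -73 / 765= -0.10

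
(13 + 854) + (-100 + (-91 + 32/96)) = 2029/3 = 676.33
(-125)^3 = -1953125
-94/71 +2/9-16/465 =-112528/99045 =-1.14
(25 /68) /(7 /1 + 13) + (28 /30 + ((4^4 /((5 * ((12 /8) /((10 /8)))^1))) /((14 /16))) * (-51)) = -70997459 /28560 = -2485.91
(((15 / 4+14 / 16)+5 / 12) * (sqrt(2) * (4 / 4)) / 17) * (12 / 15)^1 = 121 * sqrt(2) / 510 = 0.34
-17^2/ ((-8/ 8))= 289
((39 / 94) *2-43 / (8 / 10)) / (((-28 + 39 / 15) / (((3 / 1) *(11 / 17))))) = 1641585 / 405892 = 4.04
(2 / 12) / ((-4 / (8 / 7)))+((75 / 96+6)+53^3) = 100049869 / 672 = 148883.73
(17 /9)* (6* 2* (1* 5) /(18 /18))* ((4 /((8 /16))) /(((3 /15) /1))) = 13600 /3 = 4533.33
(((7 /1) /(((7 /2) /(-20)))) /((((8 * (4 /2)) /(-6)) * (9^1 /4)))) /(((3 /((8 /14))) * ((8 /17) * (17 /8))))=80 /63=1.27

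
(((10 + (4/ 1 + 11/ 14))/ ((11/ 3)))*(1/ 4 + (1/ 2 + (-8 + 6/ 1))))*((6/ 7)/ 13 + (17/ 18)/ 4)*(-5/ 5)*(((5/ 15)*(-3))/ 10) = -136551/ 896896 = -0.15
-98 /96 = -49 /48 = -1.02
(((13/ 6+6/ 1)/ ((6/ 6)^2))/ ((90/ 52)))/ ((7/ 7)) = 4.72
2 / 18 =1 / 9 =0.11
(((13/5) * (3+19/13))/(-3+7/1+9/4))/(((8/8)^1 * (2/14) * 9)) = 1624/1125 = 1.44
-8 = -8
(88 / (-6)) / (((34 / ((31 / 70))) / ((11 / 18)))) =-3751 / 32130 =-0.12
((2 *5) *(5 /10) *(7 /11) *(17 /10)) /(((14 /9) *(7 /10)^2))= 3825 /539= 7.10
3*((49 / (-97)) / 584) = -147 / 56648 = -0.00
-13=-13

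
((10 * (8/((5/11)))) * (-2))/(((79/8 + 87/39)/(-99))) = 3624192/1259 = 2878.63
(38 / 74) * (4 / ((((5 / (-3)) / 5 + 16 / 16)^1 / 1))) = 3.08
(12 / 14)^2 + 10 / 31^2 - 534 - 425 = -45123265 / 47089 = -958.25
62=62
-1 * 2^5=-32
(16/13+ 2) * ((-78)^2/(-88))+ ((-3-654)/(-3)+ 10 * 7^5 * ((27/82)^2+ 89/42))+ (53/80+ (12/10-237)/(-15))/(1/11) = 374545.92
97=97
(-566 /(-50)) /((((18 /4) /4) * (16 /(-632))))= -89428 /225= -397.46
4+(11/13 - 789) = -10194/13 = -784.15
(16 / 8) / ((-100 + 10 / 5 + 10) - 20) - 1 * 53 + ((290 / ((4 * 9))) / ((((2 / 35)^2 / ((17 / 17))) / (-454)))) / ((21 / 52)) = -149766113 / 54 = -2773446.54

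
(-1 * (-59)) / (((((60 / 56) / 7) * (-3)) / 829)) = -4793278 / 45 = -106517.29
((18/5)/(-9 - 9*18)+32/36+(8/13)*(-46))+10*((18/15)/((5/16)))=121822/11115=10.96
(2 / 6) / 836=1 / 2508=0.00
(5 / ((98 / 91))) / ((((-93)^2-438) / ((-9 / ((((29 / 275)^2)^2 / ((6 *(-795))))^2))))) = -72560944044758262634277343750 / 9584221025919799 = -7570875488839.70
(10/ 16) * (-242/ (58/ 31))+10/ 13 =-241495/ 3016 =-80.07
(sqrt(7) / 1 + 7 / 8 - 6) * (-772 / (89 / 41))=881.72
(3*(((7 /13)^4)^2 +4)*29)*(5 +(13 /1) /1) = 5118764914710 /815730721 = 6275.07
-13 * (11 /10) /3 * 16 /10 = -572 /75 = -7.63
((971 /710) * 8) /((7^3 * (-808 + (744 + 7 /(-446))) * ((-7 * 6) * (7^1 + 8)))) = 866132 /1095101442225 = 0.00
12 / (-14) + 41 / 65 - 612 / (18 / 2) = -31043 / 455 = -68.23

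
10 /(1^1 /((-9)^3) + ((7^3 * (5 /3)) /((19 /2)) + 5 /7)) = 484785 /2951776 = 0.16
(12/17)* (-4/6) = -8/17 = -0.47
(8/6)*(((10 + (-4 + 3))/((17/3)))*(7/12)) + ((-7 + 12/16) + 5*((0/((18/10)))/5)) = -341/68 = -5.01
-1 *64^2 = -4096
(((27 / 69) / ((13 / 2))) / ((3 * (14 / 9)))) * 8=216 / 2093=0.10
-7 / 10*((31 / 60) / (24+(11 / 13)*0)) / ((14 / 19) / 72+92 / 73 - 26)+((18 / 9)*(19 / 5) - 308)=-21196060843 / 70559600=-300.40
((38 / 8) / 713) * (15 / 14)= 285 / 39928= 0.01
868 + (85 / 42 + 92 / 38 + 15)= 708181 / 798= 887.44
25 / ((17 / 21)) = 30.88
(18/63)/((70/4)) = 4/245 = 0.02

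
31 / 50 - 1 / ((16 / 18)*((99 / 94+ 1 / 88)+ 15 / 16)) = 48091 / 828050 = 0.06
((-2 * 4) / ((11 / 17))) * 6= -816 / 11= -74.18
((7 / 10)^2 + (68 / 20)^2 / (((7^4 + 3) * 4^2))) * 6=1414419 / 480800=2.94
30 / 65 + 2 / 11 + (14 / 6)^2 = 7835 / 1287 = 6.09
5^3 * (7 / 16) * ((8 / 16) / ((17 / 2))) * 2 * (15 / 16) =13125 / 2176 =6.03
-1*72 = -72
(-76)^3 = -438976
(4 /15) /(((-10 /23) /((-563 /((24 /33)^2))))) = 1566829 /2400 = 652.85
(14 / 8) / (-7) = -1 / 4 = -0.25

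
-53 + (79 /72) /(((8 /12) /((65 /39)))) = -50.26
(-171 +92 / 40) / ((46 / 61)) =-102907 / 460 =-223.71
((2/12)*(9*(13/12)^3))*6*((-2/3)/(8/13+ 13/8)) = -28561/8388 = -3.40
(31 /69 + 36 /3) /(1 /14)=12026 /69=174.29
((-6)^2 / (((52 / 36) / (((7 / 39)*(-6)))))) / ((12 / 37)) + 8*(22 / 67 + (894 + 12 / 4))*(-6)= -488638614 / 11323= -43154.52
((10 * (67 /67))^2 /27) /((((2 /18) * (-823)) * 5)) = -20 /2469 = -0.01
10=10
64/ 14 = 32/ 7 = 4.57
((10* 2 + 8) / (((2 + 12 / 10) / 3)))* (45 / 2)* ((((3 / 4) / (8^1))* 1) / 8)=14175 / 2048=6.92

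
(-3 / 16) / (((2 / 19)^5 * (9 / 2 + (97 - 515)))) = 7428297 / 211712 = 35.09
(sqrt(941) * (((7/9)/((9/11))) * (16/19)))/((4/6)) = 616 * sqrt(941)/513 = 36.83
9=9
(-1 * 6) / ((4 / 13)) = -39 / 2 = -19.50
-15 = -15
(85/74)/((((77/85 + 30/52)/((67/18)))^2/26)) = 6056705253625/32183970813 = 188.19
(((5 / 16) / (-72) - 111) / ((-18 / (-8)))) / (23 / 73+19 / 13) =-121355273 / 4370112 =-27.77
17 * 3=51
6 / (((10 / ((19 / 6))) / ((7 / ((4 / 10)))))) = 133 / 4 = 33.25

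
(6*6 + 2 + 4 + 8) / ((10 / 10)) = 50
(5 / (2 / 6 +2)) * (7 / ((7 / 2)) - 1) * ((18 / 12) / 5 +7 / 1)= 219 / 14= 15.64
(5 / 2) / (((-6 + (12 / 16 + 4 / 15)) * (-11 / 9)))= 1350 / 3289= 0.41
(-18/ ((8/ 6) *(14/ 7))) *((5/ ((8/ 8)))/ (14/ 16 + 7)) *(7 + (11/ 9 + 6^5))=-700580/ 21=-33360.95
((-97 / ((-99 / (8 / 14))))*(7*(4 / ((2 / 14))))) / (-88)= -1.25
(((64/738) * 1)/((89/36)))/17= 128/62033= 0.00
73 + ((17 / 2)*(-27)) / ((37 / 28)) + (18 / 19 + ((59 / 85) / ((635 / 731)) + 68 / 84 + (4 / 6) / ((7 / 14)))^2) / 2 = -33292183715466 / 347247289375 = -95.87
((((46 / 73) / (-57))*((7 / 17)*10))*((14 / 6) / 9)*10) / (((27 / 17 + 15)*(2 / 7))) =-394450 / 15840927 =-0.02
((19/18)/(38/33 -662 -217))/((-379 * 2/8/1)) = 418/32937753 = 0.00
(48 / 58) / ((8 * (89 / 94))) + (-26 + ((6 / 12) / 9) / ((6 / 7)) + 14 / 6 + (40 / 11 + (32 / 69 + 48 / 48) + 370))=24796504327 / 70523244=351.61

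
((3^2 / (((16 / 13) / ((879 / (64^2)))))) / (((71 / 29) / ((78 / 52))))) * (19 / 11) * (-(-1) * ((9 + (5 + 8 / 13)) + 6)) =876151161 / 25591808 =34.24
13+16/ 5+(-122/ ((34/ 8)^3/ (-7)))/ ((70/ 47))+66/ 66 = 606006/ 24565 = 24.67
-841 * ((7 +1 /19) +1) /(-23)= 128673 /437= 294.45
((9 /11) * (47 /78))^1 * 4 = 282 /143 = 1.97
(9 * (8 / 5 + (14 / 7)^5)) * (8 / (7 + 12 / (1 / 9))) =12096 / 575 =21.04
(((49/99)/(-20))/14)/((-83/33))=7/9960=0.00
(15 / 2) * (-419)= -6285 / 2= -3142.50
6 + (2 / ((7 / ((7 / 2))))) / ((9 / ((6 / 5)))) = 92 / 15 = 6.13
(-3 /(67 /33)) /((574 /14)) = -99 /2747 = -0.04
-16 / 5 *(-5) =16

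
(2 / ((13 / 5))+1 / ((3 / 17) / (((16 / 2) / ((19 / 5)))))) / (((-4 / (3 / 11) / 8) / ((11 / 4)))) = -4705 / 247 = -19.05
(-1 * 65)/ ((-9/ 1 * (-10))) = -13/ 18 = -0.72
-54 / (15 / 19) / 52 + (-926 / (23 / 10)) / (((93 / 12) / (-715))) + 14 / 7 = 3442931457 / 92690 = 37144.58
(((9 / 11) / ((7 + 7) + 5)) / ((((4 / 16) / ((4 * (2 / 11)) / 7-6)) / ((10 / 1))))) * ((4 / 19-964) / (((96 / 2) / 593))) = 5282135640 / 43681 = 120925.25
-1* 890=-890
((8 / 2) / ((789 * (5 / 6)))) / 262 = 4 / 172265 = 0.00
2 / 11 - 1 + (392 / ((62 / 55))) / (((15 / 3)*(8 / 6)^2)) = 52245 / 1364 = 38.30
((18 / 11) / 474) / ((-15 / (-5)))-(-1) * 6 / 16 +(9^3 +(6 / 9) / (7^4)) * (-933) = -11353010010593 / 16691752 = -680156.88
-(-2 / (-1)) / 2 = -1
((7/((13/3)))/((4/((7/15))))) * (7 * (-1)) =-343/260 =-1.32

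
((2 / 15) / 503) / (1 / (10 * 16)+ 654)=64 / 157903269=0.00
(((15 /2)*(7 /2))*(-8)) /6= -35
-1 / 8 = -0.12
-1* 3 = -3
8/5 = 1.60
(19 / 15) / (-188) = -19 / 2820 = -0.01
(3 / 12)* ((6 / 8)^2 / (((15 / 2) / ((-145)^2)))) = 12615 / 32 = 394.22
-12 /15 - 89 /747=-3433 /3735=-0.92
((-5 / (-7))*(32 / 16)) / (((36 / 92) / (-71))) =-16330 / 63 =-259.21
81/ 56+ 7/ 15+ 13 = 14.91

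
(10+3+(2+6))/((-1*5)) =-21/5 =-4.20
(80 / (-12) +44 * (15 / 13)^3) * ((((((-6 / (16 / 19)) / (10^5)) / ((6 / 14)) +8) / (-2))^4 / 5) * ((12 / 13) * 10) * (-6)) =-50523741422993137428469288614357 / 292464640000000000000000000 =-172751.62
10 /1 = 10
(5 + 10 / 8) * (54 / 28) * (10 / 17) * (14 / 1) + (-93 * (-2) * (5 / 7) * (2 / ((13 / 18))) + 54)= 1612521 / 3094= 521.18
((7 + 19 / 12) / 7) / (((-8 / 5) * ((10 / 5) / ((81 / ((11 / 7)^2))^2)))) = -386322615 / 937024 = -412.29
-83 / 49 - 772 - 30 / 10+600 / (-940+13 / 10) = -17025926 / 21903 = -777.33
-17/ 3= -5.67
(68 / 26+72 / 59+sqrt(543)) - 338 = -256304 / 767+sqrt(543) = -310.86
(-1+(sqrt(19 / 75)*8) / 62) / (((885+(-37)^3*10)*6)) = 0.00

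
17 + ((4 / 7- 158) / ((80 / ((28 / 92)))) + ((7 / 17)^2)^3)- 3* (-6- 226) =15820088197801 / 22206563480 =712.41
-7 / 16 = -0.44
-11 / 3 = -3.67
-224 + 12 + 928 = 716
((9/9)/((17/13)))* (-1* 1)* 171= -2223/17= -130.76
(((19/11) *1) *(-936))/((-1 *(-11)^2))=17784/1331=13.36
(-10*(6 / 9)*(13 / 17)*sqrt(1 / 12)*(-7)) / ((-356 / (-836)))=24.19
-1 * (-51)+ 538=589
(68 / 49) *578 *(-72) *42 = -16979328 / 7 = -2425618.29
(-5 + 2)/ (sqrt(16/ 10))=-3 * sqrt(10)/ 4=-2.37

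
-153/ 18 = -17/ 2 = -8.50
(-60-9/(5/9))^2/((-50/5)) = -580.64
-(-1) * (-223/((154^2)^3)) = -0.00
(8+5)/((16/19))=247/16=15.44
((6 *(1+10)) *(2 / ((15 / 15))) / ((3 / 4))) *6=1056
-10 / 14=-5 / 7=-0.71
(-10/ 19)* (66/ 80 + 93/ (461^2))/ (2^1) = -7016913/ 32303192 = -0.22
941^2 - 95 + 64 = 885450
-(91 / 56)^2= -169 / 64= -2.64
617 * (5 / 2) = 3085 / 2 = 1542.50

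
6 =6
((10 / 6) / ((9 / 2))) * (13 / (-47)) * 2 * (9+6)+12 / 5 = -1424 / 2115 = -0.67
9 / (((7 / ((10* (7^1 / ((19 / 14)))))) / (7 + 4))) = 13860 / 19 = 729.47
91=91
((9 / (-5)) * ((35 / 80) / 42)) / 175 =-3 / 28000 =-0.00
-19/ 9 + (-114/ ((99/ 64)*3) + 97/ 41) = -24.31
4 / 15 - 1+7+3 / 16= 1549 / 240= 6.45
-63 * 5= -315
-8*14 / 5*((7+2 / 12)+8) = -5096 / 15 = -339.73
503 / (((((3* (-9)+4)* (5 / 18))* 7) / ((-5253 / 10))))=23780331 / 4025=5908.16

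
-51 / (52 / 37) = -1887 / 52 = -36.29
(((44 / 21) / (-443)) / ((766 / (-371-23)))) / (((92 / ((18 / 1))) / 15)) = 195030 / 27316709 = 0.01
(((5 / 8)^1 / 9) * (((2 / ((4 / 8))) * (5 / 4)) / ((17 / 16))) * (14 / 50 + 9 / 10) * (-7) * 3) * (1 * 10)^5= -809803.92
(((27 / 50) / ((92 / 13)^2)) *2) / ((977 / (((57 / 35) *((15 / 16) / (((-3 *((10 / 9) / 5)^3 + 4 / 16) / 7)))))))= 189606339 / 174482820800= 0.00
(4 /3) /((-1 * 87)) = -4 /261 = -0.02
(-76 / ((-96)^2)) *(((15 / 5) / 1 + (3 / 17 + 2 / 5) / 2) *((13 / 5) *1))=-0.07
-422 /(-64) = 211 /32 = 6.59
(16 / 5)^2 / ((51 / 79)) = 20224 / 1275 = 15.86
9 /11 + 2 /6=38 /33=1.15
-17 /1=-17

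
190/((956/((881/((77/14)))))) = 83695/2629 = 31.84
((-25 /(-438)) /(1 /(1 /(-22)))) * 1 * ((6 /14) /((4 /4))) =-25 /22484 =-0.00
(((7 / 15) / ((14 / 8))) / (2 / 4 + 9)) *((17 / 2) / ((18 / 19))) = 0.25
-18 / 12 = -3 / 2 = -1.50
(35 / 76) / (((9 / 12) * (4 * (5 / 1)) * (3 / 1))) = 7 / 684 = 0.01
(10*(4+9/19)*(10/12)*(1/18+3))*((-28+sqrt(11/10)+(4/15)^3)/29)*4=-176595320/401679+23375*sqrt(110)/14877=-423.16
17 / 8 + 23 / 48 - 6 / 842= 52481 / 20208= 2.60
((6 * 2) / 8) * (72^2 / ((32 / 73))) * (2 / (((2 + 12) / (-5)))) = -88695 / 7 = -12670.71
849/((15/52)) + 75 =15091/5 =3018.20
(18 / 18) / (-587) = -1 / 587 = -0.00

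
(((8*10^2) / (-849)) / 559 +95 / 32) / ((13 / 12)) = 45060545 / 16452488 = 2.74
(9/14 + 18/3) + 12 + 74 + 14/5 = 6681/70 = 95.44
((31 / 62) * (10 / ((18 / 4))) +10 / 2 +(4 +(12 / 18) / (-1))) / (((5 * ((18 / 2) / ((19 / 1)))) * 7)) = 323 / 567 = 0.57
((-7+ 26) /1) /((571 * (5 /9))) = 171 /2855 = 0.06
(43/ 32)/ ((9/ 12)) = 43/ 24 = 1.79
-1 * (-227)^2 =-51529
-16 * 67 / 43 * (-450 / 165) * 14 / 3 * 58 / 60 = 435232 / 1419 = 306.72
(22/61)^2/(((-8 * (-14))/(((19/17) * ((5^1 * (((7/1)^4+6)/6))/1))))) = 27668465/10627176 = 2.60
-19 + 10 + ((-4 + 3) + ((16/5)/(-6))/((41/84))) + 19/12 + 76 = 163567/2460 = 66.49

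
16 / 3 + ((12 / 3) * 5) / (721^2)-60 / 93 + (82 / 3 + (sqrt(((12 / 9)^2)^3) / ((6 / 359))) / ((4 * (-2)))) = 18657143710 / 1305320751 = 14.29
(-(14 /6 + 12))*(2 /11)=-86 /33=-2.61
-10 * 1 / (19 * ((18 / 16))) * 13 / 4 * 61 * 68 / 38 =-539240 / 3249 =-165.97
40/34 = 20/17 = 1.18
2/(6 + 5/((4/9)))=8/69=0.12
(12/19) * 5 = 60/19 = 3.16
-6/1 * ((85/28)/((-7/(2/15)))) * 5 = 85/49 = 1.73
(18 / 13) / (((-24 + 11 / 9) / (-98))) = 15876 / 2665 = 5.96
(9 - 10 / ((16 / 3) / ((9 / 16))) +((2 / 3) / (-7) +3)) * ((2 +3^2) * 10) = 1604075 / 1344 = 1193.51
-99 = -99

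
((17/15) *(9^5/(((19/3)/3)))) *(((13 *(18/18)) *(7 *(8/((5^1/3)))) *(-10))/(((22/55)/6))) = -39462682896/19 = -2076983310.32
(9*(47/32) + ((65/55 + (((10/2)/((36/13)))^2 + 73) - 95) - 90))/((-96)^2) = -2689805/262766592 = -0.01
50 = 50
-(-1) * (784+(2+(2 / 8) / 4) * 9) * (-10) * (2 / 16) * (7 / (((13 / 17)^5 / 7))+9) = -2340741909575 / 11881376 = -197009.33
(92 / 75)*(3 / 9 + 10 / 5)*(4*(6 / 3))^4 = 11723.66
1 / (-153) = -1 / 153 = -0.01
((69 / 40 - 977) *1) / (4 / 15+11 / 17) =-1989561 / 1864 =-1067.36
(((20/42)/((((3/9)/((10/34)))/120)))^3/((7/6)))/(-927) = -144000000000/1214999639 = -118.52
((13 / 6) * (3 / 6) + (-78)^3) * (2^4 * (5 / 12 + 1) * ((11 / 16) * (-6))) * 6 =1064892257 / 4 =266223064.25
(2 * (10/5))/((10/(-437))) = -874/5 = -174.80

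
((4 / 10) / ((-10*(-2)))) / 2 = 0.01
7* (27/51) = 63/17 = 3.71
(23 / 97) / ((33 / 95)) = 2185 / 3201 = 0.68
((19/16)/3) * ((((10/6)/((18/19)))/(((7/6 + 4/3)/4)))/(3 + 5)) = 361/2592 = 0.14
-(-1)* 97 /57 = 97 /57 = 1.70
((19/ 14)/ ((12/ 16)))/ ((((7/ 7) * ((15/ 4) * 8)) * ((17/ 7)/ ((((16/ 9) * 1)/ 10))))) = 152/ 34425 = 0.00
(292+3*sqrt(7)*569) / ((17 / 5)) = 1460 / 17+8535*sqrt(7) / 17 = 1414.21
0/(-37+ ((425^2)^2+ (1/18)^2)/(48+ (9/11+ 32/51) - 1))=0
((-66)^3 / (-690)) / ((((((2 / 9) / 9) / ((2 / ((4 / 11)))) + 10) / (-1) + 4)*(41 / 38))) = -64.31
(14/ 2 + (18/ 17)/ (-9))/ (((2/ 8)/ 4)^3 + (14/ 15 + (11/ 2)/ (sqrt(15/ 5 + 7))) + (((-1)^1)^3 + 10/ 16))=-246701445120/ 174100380943 + 242913116160*sqrt(10)/ 174100380943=3.00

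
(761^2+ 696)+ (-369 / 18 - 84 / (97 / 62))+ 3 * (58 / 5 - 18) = 562331901 / 970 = 579723.61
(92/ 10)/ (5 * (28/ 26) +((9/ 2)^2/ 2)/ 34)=162656/ 100465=1.62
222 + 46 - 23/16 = 4265/16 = 266.56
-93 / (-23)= 93 / 23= 4.04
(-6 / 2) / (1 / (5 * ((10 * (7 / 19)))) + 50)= -1050 / 17519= -0.06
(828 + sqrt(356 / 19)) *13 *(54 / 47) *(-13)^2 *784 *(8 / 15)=496065024 *sqrt(1691) / 4465 + 205370919936 / 235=878487469.38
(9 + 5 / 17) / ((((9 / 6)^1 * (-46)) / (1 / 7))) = -158 / 8211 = -0.02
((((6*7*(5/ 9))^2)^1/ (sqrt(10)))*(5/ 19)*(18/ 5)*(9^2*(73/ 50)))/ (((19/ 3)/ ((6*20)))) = 41722128*sqrt(10)/ 361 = 365476.32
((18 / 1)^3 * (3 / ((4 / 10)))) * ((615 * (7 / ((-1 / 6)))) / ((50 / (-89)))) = 2011051476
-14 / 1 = -14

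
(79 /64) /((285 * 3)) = 79 /54720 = 0.00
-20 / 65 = -0.31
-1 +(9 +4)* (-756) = -9829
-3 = -3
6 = 6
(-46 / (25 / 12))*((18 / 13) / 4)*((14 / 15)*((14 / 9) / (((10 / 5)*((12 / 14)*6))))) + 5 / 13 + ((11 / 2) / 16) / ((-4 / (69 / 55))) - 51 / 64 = -230243 / 144000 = -1.60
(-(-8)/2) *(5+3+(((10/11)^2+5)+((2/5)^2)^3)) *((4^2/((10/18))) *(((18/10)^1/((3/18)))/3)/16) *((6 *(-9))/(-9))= 101664858672/47265625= 2150.93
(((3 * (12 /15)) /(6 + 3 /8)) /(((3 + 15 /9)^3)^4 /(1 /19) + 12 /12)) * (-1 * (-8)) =136048896 /91560668531275525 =0.00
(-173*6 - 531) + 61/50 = -78389/50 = -1567.78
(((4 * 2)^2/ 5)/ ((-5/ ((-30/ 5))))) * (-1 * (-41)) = 15744/ 25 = 629.76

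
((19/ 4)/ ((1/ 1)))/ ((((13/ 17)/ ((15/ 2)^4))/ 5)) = 81759375/ 832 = 98268.48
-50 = -50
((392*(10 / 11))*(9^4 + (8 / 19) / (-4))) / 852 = 122163860 / 44517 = 2744.21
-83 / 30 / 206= -83 / 6180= -0.01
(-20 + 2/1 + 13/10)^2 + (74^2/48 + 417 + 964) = 133048/75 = 1773.97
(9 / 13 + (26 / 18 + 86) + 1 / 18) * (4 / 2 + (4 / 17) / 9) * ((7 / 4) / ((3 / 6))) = 2487905 / 3978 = 625.42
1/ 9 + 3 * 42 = 1135/ 9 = 126.11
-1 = -1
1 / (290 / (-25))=-5 / 58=-0.09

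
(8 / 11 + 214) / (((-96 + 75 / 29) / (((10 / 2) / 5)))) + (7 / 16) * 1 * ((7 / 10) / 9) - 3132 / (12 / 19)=-7884838667 / 1589280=-4961.26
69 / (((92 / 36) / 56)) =1512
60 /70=6 /7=0.86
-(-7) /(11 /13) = 8.27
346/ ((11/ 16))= 5536/ 11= 503.27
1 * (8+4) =12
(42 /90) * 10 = 14 /3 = 4.67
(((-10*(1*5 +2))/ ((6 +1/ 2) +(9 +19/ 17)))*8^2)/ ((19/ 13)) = -396032/ 2147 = -184.46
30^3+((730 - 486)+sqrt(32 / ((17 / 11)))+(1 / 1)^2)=4 *sqrt(374) / 17+27245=27249.55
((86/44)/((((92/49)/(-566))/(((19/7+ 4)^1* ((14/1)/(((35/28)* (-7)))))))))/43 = 186214/1265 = 147.20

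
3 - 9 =-6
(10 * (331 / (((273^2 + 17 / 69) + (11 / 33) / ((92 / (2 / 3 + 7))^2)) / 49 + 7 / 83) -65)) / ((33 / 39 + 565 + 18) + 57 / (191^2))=-2697798635158777670 / 2431376032864106769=-1.11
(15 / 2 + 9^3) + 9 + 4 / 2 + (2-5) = 1489 / 2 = 744.50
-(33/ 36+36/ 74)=-623/ 444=-1.40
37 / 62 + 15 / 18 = 133 / 93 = 1.43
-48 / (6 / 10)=-80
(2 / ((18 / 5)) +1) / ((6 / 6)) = 1.56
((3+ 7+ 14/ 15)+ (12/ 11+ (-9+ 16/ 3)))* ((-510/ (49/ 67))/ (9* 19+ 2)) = -448766/ 13321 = -33.69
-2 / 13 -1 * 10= -132 / 13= -10.15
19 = 19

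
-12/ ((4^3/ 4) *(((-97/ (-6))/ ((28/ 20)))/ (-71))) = 4473/ 970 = 4.61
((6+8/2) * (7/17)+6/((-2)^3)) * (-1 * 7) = -1603/68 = -23.57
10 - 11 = -1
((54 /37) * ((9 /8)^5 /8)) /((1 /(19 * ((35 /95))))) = 11160261 /4849664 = 2.30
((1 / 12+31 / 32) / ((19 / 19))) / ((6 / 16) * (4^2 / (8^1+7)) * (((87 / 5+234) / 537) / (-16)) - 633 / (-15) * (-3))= -451975 / 54392388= -0.01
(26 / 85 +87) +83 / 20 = 6219 / 68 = 91.46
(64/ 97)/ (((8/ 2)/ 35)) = 560/ 97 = 5.77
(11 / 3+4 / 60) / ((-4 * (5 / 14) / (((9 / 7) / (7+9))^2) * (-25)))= 27 / 40000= 0.00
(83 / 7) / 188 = 83 / 1316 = 0.06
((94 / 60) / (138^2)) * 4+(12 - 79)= -9569563 / 142830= -67.00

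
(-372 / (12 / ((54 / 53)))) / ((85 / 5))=-1674 / 901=-1.86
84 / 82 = 42 / 41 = 1.02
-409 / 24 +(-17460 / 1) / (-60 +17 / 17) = 394909 / 1416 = 278.89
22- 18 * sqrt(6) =-22.09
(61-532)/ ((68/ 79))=-37209/ 68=-547.19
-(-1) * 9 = 9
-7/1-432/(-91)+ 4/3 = -251/273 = -0.92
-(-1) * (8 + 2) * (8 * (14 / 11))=1120 / 11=101.82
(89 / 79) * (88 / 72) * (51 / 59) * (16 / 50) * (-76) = -10118944 / 349575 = -28.95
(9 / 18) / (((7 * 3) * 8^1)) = 1 / 336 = 0.00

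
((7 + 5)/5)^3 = 1728/125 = 13.82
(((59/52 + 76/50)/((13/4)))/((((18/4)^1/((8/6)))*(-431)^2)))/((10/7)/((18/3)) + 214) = 193256/31778965550475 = 0.00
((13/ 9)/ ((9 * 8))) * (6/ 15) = 13/ 1620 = 0.01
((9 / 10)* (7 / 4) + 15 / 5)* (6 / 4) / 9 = 61 / 80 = 0.76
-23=-23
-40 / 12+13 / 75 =-79 / 25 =-3.16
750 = 750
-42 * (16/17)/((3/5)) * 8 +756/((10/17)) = 64442/85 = 758.14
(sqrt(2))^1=sqrt(2)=1.41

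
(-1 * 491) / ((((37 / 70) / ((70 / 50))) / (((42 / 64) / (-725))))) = 1.18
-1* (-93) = 93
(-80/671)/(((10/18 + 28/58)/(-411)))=8581680/181841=47.19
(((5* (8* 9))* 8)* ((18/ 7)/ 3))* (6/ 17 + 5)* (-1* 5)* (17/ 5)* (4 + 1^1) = -1123200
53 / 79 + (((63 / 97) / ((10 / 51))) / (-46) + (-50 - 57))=-375061827 / 3524980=-106.40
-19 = -19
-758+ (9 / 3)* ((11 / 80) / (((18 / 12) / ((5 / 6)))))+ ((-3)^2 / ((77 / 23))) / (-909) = -282873925 / 373296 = -757.77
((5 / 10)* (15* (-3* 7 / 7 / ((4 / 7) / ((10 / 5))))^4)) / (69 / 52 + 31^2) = 37923795 / 400328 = 94.73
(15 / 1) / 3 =5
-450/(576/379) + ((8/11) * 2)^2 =-1138283/3872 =-293.98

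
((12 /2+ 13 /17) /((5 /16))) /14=184 /119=1.55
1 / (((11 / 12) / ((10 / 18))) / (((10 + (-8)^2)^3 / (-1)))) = -8104480 / 33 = -245590.30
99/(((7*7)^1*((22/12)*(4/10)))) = 135/49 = 2.76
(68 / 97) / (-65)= -68 / 6305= -0.01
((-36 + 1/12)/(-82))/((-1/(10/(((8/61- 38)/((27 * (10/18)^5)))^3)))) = 119419935302734375/507501556484111548128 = 0.00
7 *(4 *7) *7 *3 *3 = 12348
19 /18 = 1.06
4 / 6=2 / 3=0.67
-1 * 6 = -6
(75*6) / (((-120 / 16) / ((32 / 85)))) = -384 / 17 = -22.59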